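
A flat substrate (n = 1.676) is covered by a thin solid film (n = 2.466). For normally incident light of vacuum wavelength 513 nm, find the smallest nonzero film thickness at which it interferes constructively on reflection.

Ray reflecting at the top interface goes from n = 1.0 toward n = 2.466: a half-wave phase shift.
Bottom surface (2.466 → 1.676): reflection off a lower-index medium gives no phase shift.
The two reflections differ by half a wavelength.
So the condition for constructive reflection is 2 n t = (m + ½) λ.
Minimum at m = 0: t = λ / (4 n) = 513 / (4 × 2.466) = 52.0 nm.

52.0 nm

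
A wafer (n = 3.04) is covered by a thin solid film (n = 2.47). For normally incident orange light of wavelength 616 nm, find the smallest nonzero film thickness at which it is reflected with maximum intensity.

125 nm

At the upper boundary (n = 1.0 to n = 2.47) the reflected ray undergoes a half-wave phase shift.
Ray reflecting at the bottom interface goes from n = 2.47 toward n = 3.04: a half-wave phase shift.
The two reflections carry the same phase change, so no net offset.
With no net inversion, constructive interference in reflection requires 2 n t = m λ.
Minimum nonzero at m = 1: t = λ / (2 n) = 616 / (2 × 2.47) = 125 nm.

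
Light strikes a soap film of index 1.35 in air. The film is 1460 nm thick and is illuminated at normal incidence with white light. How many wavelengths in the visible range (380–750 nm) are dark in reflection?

Ray reflecting at the top interface goes from n = 1.0 toward n = 1.35: a half-wave phase shift.
Ray reflecting at the bottom interface goes from n = 1.35 toward n = 1.0: no phase shift.
The two reflections differ by half a wavelength.
So the condition for destructive reflection is 2 n t = m λ.
λ = 2 n t / m = 3942 / m nm.
m=5: 788 nm (IR); m=6: 657 nm (visible); m=7: 563 nm (visible); m=8: 493 nm (visible); m=9: 438 nm (visible); m=10: 394 nm (visible); m=11: 358 nm (UV).

5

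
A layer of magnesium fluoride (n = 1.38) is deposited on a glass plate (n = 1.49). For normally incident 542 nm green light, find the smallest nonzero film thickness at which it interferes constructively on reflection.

196 nm

At the upper boundary (n = 1.0 to n = 1.38) the reflected ray undergoes a half-wave phase shift.
Bottom surface (1.38 → 1.49): reflection off a higher-index medium gives a half-wave phase shift.
Zero or two π shifts → no net half-wave offset.
So the condition for constructive reflection is 2 n t = m λ.
Minimum nonzero at m = 1: t = λ / (2 n) = 542 / (2 × 1.38) = 196 nm.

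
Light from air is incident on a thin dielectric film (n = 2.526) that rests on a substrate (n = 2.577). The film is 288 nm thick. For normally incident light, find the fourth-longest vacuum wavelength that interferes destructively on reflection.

416 nm

Top surface (1.0 → 2.526): reflection off a higher-index medium gives a half-wave phase shift.
Bottom surface (2.526 → 2.577): reflection off a higher-index medium gives a half-wave phase shift.
Net: no relative phase inversion (both shifts match).
So the condition for destructive reflection is 2 n t = (m + ½) λ.
λ = 2 n t / (m + ½). The fourth-longest wavelength is m = 3: λ = 2 × 2.526 × 288 / 3.50 = 416 nm.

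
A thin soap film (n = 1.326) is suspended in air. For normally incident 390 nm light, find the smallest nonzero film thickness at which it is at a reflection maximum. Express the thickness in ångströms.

At the upper boundary (n = 1.0 to n = 1.326) the reflected ray undergoes a half-wave phase shift.
Bottom surface (1.326 → 1.0): reflection off a lower-index medium gives no phase shift.
Net: one phase inversion between the two reflected rays.
So the condition for constructive reflection is 2 n t = (m + ½) λ.
Minimum at m = 0: t = λ / (4 n) = 390 / (4 × 1.326) = 73.5 nm.

735 Å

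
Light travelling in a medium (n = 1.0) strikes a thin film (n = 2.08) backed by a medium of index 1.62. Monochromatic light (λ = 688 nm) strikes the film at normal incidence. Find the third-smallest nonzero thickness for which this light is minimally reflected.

Top surface (1.0 → 2.08): reflection off a higher-index medium gives a half-wave phase shift.
Bottom surface (2.08 → 1.62): reflection off a lower-index medium gives no phase shift.
Net: one phase inversion between the two reflected rays.
With one net inversion, destructive interference in reflection requires 2 n t = m λ.
The third-smallest nonzero thickness corresponds to m = 3: t = m λ / (2 n) = 3.00 × 688 / (2 × 2.08) = 496 nm.

496 nm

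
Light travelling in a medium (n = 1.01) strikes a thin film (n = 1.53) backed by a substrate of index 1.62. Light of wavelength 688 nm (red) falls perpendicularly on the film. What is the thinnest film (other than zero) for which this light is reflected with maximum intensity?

Ray reflecting at the top interface goes from n = 1.01 toward n = 1.53: a half-wave phase shift.
Ray reflecting at the bottom interface goes from n = 1.53 toward n = 1.62: a half-wave phase shift.
The two reflections carry the same phase change, so no net offset.
So the condition for constructive reflection is 2 n t = m λ.
Minimum nonzero at m = 1: t = λ / (2 n) = 688 / (2 × 1.53) = 225 nm.

225 nm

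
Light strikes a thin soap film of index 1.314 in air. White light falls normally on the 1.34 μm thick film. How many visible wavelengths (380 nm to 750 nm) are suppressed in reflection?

At the upper boundary (n = 1.0 to n = 1.314) the reflected ray undergoes a half-wave phase shift.
At the lower boundary (n = 1.314 to n = 1.0) the reflected ray undergoes no phase shift.
Net: one phase inversion between the two reflected rays.
For dark reflection here: 2 n t = m λ.
λ = 2 n t / m = 3522 / m nm.
m=4: 880 nm (IR); m=5: 704 nm (visible); m=6: 587 nm (visible); m=7: 503 nm (visible); m=8: 440 nm (visible); m=9: 391 nm (visible); m=10: 352 nm (UV).

5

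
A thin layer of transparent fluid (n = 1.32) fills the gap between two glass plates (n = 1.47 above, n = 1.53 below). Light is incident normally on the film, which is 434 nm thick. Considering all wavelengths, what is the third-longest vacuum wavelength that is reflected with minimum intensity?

382 nm

Ray reflecting at the top interface goes from n = 1.47 toward n = 1.32: no phase shift.
At the lower boundary (n = 1.32 to n = 1.53) the reflected ray undergoes a half-wave phase shift.
Net: one phase inversion between the two reflected rays.
With one net inversion, destructive interference in reflection requires 2 n t = m λ.
λ = 2 n t / m. The third-longest wavelength is m = 3: λ = 2 × 1.32 × 434 / 3.00 = 382 nm.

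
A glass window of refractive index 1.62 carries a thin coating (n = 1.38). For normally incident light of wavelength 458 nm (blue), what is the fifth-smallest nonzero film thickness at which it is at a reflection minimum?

747 nm

At the upper boundary (n = 1.0 to n = 1.38) the reflected ray undergoes a half-wave phase shift.
Bottom surface (1.38 → 1.62): reflection off a higher-index medium gives a half-wave phase shift.
Net: no relative phase inversion (both shifts match).
For dark reflection here: 2 n t = (m + ½) λ.
The fifth-smallest nonzero thickness corresponds to m = 4: t = (m + ½) λ / (2 n) = 4.50 × 458 / (2 × 1.38) = 747 nm.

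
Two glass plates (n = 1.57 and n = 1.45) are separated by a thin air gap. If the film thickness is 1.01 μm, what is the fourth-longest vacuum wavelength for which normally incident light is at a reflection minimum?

At the upper boundary (n = 1.57 to n = 1.0) the reflected ray undergoes no phase shift.
Ray reflecting at the bottom interface goes from n = 1.0 toward n = 1.45: a half-wave phase shift.
Exactly one π shift → a net half-wave offset.
For minimum reflection here: 2 n t = m λ.
λ = 2 n t / m. The fourth-longest wavelength is m = 4: λ = 2 × 1.0 × 1010 / 4.00 = 505 nm.

505 nm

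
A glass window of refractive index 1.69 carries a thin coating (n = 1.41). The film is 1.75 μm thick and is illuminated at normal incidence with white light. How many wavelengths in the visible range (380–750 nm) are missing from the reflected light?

Top surface (1.0 → 1.41): reflection off a higher-index medium gives a half-wave phase shift.
Ray reflecting at the bottom interface goes from n = 1.41 toward n = 1.69: a half-wave phase shift.
Zero or two π shifts → no net half-wave offset.
With no net inversion, destructive interference in reflection requires 2 n t = (m + ½) λ.
λ = 2 n t / (m + ½) = 4935 / (m + ½) nm.
m=6: 759 nm (IR); m=7: 658 nm (visible); m=8: 581 nm (visible); m=9: 519 nm (visible); m=10: 470 nm (visible); m=11: 429 nm (visible); m=12: 395 nm (visible); m=13: 366 nm (UV).

6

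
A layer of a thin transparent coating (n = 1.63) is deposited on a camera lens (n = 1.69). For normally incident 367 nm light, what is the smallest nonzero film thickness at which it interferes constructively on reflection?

Ray reflecting at the top interface goes from n = 1.0 toward n = 1.63: a half-wave phase shift.
At the lower boundary (n = 1.63 to n = 1.69) the reflected ray undergoes a half-wave phase shift.
The two reflections carry the same phase change, so no net offset.
With no net inversion, constructive interference in reflection requires 2 n t = m λ.
The smallest nonzero thickness corresponds to m = 1: t = m λ / (2 n) = 1.00 × 367 / (2 × 1.63) = 113 nm.

113 nm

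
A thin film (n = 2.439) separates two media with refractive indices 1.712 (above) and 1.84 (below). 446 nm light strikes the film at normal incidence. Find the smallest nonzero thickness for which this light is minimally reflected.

At the upper boundary (n = 1.712 to n = 2.439) the reflected ray undergoes a half-wave phase shift.
Bottom surface (2.439 → 1.84): reflection off a lower-index medium gives no phase shift.
Net: one phase inversion between the two reflected rays.
With one net inversion, destructive interference in reflection requires 2 n t = m λ.
The smallest nonzero thickness corresponds to m = 1: t = m λ / (2 n) = 1.00 × 446 / (2 × 2.439) = 91.4 nm.

91.4 nm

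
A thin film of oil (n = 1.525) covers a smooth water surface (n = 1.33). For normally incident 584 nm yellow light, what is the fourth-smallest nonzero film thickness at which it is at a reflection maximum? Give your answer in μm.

Top surface (1.0 → 1.525): reflection off a higher-index medium gives a half-wave phase shift.
Bottom surface (1.525 → 1.33): reflection off a lower-index medium gives no phase shift.
The two reflections differ by half a wavelength.
For maximum reflection here: 2 n t = (m + ½) λ.
The fourth-smallest nonzero thickness corresponds to m = 3: t = (m + ½) λ / (2 n) = 3.50 × 584 / (2 × 1.525) = 670 nm.

0.670 μm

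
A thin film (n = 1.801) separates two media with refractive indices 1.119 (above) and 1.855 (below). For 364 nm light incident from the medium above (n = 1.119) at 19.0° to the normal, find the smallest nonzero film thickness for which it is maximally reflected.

103 nm

Top surface (1.119 → 1.801): reflection off a higher-index medium gives a half-wave phase shift.
Bottom surface (1.801 → 1.855): reflection off a higher-index medium gives a half-wave phase shift.
Zero or two π shifts → no net half-wave offset.
So the condition for constructive reflection is 2 n t cos θ_r = m λ.
Snell's law: 1.119 sin 19.0° = 1.801 sin θ_r → sin θ_r = 0.202, cos θ_r = 0.979.
Minimum nonzero at m = 1: t = λ / (2 n cos θ_r) = 364 / (2 × 1.801 × 0.979) = 103 nm.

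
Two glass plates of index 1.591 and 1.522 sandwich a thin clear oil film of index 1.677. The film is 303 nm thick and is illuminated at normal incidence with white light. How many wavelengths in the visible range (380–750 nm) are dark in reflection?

At the upper boundary (n = 1.591 to n = 1.677) the reflected ray undergoes a half-wave phase shift.
At the lower boundary (n = 1.677 to n = 1.522) the reflected ray undergoes no phase shift.
Net: one phase inversion between the two reflected rays.
For dark reflection here: 2 n t = m λ.
λ = 2 n t / m = 1016 / m nm.
m=1: 1016 nm (IR); m=2: 508 nm (visible); m=3: 339 nm (UV).

1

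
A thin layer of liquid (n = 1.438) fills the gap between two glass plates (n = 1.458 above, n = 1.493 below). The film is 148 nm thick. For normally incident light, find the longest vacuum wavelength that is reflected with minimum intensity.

426 nm

Top surface (1.458 → 1.438): reflection off a lower-index medium gives no phase shift.
At the lower boundary (n = 1.438 to n = 1.493) the reflected ray undergoes a half-wave phase shift.
Net: one phase inversion between the two reflected rays.
With one net inversion, destructive interference in reflection requires 2 n t = m λ.
λ = 2 n t / m. The longest wavelength is m = 1: λ = 2 × 1.438 × 148 / 1.00 = 426 nm.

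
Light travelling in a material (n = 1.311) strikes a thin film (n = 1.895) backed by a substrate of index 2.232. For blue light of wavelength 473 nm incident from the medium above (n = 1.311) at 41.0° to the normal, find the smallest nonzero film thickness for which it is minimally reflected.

70.0 nm

Top surface (1.311 → 1.895): reflection off a higher-index medium gives a half-wave phase shift.
Bottom surface (1.895 → 2.232): reflection off a higher-index medium gives a half-wave phase shift.
The two reflections carry the same phase change, so no net offset.
So the condition for destructive reflection is 2 n t cos θ_r = (m + ½) λ.
Snell's law: 1.311 sin 41.0° = 1.895 sin θ_r → sin θ_r = 0.454, cos θ_r = 0.891.
Minimum at m = 0: t = λ / (4 n cos θ_r) = 473 / (4 × 1.895 × 0.891) = 70.0 nm.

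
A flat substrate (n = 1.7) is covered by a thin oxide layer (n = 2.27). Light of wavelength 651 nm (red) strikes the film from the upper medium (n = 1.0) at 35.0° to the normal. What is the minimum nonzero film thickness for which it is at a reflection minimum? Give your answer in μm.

Ray reflecting at the top interface goes from n = 1.0 toward n = 2.27: a half-wave phase shift.
Bottom surface (2.27 → 1.7): reflection off a lower-index medium gives no phase shift.
Net: one phase inversion between the two reflected rays.
So the condition for destructive reflection is 2 n t cos θ_r = m λ.
Snell's law: 1.0 sin 35.0° = 2.27 sin θ_r → sin θ_r = 0.253, cos θ_r = 0.968.
Minimum nonzero at m = 1: t = λ / (2 n cos θ_r) = 651 / (2 × 2.27 × 0.968) = 148 nm.

0.148 μm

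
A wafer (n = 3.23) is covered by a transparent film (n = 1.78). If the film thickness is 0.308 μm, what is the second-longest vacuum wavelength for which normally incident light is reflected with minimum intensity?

731 nm

At the upper boundary (n = 1.0 to n = 1.78) the reflected ray undergoes a half-wave phase shift.
Bottom surface (1.78 → 3.23): reflection off a higher-index medium gives a half-wave phase shift.
Zero or two π shifts → no net half-wave offset.
For weak reflection here: 2 n t = (m + ½) λ.
λ = 2 n t / (m + ½). The second-longest wavelength is m = 1: λ = 2 × 1.78 × 308 / 1.50 = 731 nm.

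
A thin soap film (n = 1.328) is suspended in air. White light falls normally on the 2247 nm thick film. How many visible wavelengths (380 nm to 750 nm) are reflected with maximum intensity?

At the upper boundary (n = 1.0 to n = 1.328) the reflected ray undergoes a half-wave phase shift.
At the lower boundary (n = 1.328 to n = 1.0) the reflected ray undergoes no phase shift.
The two reflections differ by half a wavelength.
With one net inversion, constructive interference in reflection requires 2 n t = (m + ½) λ.
λ = 2 n t / (m + ½) = 5968 / (m + ½) nm.
m=7: 796 nm (IR); m=8: 702 nm (visible); m=9: 628 nm (visible); m=10: 568 nm (visible); m=11: 519 nm (visible); m=12: 477 nm (visible); m=13: 442 nm (visible); m=14: 412 nm (visible); m=15: 385 nm (visible); m=16: 362 nm (UV).

8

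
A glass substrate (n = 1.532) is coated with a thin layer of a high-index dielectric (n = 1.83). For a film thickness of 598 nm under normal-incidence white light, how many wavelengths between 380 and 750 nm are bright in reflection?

3

Ray reflecting at the top interface goes from n = 1.0 toward n = 1.83: a half-wave phase shift.
At the lower boundary (n = 1.83 to n = 1.532) the reflected ray undergoes no phase shift.
Exactly one π shift → a net half-wave offset.
For maximum reflection here: 2 n t = (m + ½) λ.
λ = 2 n t / (m + ½) = 2189 / (m + ½) nm.
m=2: 875 nm (IR); m=3: 625 nm (visible); m=4: 486 nm (visible); m=5: 398 nm (visible); m=6: 337 nm (UV).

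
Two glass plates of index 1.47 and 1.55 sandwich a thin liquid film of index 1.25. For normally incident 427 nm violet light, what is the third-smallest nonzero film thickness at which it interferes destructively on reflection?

At the upper boundary (n = 1.47 to n = 1.25) the reflected ray undergoes no phase shift.
Ray reflecting at the bottom interface goes from n = 1.25 toward n = 1.55: a half-wave phase shift.
The two reflections differ by half a wavelength.
With one net inversion, destructive interference in reflection requires 2 n t = m λ.
The third-smallest nonzero thickness corresponds to m = 3: t = m λ / (2 n) = 3.00 × 427 / (2 × 1.25) = 512 nm.

512 nm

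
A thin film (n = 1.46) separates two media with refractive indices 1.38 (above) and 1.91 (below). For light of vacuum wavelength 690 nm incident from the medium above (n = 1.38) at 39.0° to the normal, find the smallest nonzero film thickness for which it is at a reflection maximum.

Ray reflecting at the top interface goes from n = 1.38 toward n = 1.46: a half-wave phase shift.
Ray reflecting at the bottom interface goes from n = 1.46 toward n = 1.91: a half-wave phase shift.
Net: no relative phase inversion (both shifts match).
With no net inversion, constructive interference in reflection requires 2 n t cos θ_r = m λ.
Snell's law: 1.38 sin 39.0° = 1.46 sin θ_r → sin θ_r = 0.595, cos θ_r = 0.804.
Minimum nonzero at m = 1: t = λ / (2 n cos θ_r) = 690 / (2 × 1.46 × 0.804) = 294 nm.

294 nm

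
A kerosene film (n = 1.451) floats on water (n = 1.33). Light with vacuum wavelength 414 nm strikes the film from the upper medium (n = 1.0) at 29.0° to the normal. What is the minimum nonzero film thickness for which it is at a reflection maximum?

75.7 nm

Ray reflecting at the top interface goes from n = 1.0 toward n = 1.451: a half-wave phase shift.
Ray reflecting at the bottom interface goes from n = 1.451 toward n = 1.33: no phase shift.
Exactly one π shift → a net half-wave offset.
For bright reflection here: 2 n t cos θ_r = (m + ½) λ.
Snell's law: 1.0 sin 29.0° = 1.451 sin θ_r → sin θ_r = 0.334, cos θ_r = 0.943.
Minimum at m = 0: t = λ / (4 n cos θ_r) = 414 / (4 × 1.451 × 0.943) = 75.7 nm.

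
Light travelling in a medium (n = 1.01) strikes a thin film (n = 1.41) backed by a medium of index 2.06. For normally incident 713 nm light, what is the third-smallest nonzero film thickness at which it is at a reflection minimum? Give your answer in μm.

0.632 μm

At the upper boundary (n = 1.01 to n = 1.41) the reflected ray undergoes a half-wave phase shift.
Bottom surface (1.41 → 2.06): reflection off a higher-index medium gives a half-wave phase shift.
Net: no relative phase inversion (both shifts match).
For minimum reflection here: 2 n t = (m + ½) λ.
The third-smallest nonzero thickness corresponds to m = 2: t = (m + ½) λ / (2 n) = 2.50 × 713 / (2 × 1.41) = 632 nm.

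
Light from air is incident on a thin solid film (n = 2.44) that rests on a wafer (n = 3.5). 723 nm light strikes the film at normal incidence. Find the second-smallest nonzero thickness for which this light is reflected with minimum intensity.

222 nm

Top surface (1.0 → 2.44): reflection off a higher-index medium gives a half-wave phase shift.
Ray reflecting at the bottom interface goes from n = 2.44 toward n = 3.5: a half-wave phase shift.
Zero or two π shifts → no net half-wave offset.
So the condition for destructive reflection is 2 n t = (m + ½) λ.
The second-smallest nonzero thickness corresponds to m = 1: t = (m + ½) λ / (2 n) = 1.50 × 723 / (2 × 2.44) = 222 nm.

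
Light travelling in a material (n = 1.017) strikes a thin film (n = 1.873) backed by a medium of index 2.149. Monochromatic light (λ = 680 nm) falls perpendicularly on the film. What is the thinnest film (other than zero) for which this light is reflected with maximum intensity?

182 nm

Ray reflecting at the top interface goes from n = 1.017 toward n = 1.873: a half-wave phase shift.
Bottom surface (1.873 → 2.149): reflection off a higher-index medium gives a half-wave phase shift.
The two reflections carry the same phase change, so no net offset.
With no net inversion, constructive interference in reflection requires 2 n t = m λ.
Minimum nonzero at m = 1: t = λ / (2 n) = 680 / (2 × 1.873) = 182 nm.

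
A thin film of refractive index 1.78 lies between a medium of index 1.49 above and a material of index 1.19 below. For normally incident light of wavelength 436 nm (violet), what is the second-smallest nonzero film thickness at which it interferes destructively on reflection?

245 nm

At the upper boundary (n = 1.49 to n = 1.78) the reflected ray undergoes a half-wave phase shift.
Ray reflecting at the bottom interface goes from n = 1.78 toward n = 1.19: no phase shift.
Net: one phase inversion between the two reflected rays.
So the condition for destructive reflection is 2 n t = m λ.
The second-smallest nonzero thickness corresponds to m = 2: t = m λ / (2 n) = 2.00 × 436 / (2 × 1.78) = 245 nm.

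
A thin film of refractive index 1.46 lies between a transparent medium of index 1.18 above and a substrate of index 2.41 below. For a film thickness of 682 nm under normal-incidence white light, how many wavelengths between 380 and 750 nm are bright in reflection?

3

Top surface (1.18 → 1.46): reflection off a higher-index medium gives a half-wave phase shift.
Ray reflecting at the bottom interface goes from n = 1.46 toward n = 2.41: a half-wave phase shift.
The two reflections carry the same phase change, so no net offset.
So the condition for constructive reflection is 2 n t = m λ.
λ = 2 n t / m = 1991 / m nm.
m=2: 996 nm (IR); m=3: 664 nm (visible); m=4: 498 nm (visible); m=5: 398 nm (visible); m=6: 332 nm (UV).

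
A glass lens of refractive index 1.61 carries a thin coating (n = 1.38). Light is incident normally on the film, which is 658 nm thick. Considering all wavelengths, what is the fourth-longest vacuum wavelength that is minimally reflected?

519 nm

Top surface (1.0 → 1.38): reflection off a higher-index medium gives a half-wave phase shift.
Bottom surface (1.38 → 1.61): reflection off a higher-index medium gives a half-wave phase shift.
Zero or two π shifts → no net half-wave offset.
For weak reflection here: 2 n t = (m + ½) λ.
λ = 2 n t / (m + ½). The fourth-longest wavelength is m = 3: λ = 2 × 1.38 × 658 / 3.50 = 519 nm.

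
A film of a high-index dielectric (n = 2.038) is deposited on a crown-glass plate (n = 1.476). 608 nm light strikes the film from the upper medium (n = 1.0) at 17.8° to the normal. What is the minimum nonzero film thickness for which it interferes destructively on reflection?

Ray reflecting at the top interface goes from n = 1.0 toward n = 2.038: a half-wave phase shift.
Ray reflecting at the bottom interface goes from n = 2.038 toward n = 1.476: no phase shift.
Net: one phase inversion between the two reflected rays.
For weak reflection here: 2 n t cos θ_r = m λ.
Snell's law: 1.0 sin 17.8° = 2.038 sin θ_r → sin θ_r = 0.150, cos θ_r = 0.989.
Minimum nonzero at m = 1: t = λ / (2 n cos θ_r) = 608 / (2 × 2.038 × 0.989) = 151 nm.

151 nm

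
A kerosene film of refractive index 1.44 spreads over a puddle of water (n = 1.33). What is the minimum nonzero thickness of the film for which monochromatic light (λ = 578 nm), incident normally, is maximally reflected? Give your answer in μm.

0.100 μm

Top surface (1.0 → 1.44): reflection off a higher-index medium gives a half-wave phase shift.
At the lower boundary (n = 1.44 to n = 1.33) the reflected ray undergoes no phase shift.
Net: one phase inversion between the two reflected rays.
So the condition for constructive reflection is 2 n t = (m + ½) λ.
Minimum at m = 0: t = λ / (4 n) = 578 / (4 × 1.44) = 100 nm.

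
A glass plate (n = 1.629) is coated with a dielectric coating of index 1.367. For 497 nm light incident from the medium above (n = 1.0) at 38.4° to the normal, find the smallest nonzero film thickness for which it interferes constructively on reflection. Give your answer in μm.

0.204 μm

At the upper boundary (n = 1.0 to n = 1.367) the reflected ray undergoes a half-wave phase shift.
Bottom surface (1.367 → 1.629): reflection off a higher-index medium gives a half-wave phase shift.
The two reflections carry the same phase change, so no net offset.
For bright reflection here: 2 n t cos θ_r = m λ.
Snell's law: 1.0 sin 38.4° = 1.367 sin θ_r → sin θ_r = 0.454, cos θ_r = 0.891.
Minimum nonzero at m = 1: t = λ / (2 n cos θ_r) = 497 / (2 × 1.367 × 0.891) = 204 nm.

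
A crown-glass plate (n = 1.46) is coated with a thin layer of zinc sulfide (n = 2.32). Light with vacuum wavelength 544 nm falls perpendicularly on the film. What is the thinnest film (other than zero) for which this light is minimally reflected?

117 nm

Ray reflecting at the top interface goes from n = 1.0 toward n = 2.32: a half-wave phase shift.
Bottom surface (2.32 → 1.46): reflection off a lower-index medium gives no phase shift.
The two reflections differ by half a wavelength.
For minimum reflection here: 2 n t = m λ.
Minimum nonzero at m = 1: t = λ / (2 n) = 544 / (2 × 2.32) = 117 nm.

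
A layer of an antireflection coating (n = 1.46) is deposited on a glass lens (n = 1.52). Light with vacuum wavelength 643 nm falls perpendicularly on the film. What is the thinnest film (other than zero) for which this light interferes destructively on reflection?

At the upper boundary (n = 1.0 to n = 1.46) the reflected ray undergoes a half-wave phase shift.
Bottom surface (1.46 → 1.52): reflection off a higher-index medium gives a half-wave phase shift.
Zero or two π shifts → no net half-wave offset.
So the condition for destructive reflection is 2 n t = (m + ½) λ.
Minimum at m = 0: t = λ / (4 n) = 643 / (4 × 1.46) = 110 nm.

110 nm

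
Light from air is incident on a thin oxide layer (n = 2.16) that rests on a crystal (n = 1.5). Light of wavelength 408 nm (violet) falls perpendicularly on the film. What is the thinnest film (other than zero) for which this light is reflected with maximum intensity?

47.2 nm

Ray reflecting at the top interface goes from n = 1.0 toward n = 2.16: a half-wave phase shift.
At the lower boundary (n = 2.16 to n = 1.5) the reflected ray undergoes no phase shift.
The two reflections differ by half a wavelength.
So the condition for constructive reflection is 2 n t = (m + ½) λ.
Minimum at m = 0: t = λ / (4 n) = 408 / (4 × 2.16) = 47.2 nm.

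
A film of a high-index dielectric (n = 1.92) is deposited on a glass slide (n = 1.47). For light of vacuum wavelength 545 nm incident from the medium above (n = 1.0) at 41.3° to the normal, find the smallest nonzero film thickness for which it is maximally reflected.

75.6 nm

At the upper boundary (n = 1.0 to n = 1.92) the reflected ray undergoes a half-wave phase shift.
At the lower boundary (n = 1.92 to n = 1.47) the reflected ray undergoes no phase shift.
Exactly one π shift → a net half-wave offset.
So the condition for constructive reflection is 2 n t cos θ_r = (m + ½) λ.
Snell's law: 1.0 sin 41.3° = 1.92 sin θ_r → sin θ_r = 0.344, cos θ_r = 0.939.
Minimum at m = 0: t = λ / (4 n cos θ_r) = 545 / (4 × 1.92 × 0.939) = 75.6 nm.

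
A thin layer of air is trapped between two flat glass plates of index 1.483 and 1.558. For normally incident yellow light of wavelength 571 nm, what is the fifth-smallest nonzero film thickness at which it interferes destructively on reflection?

Top surface (1.483 → 1.0): reflection off a lower-index medium gives no phase shift.
Bottom surface (1.0 → 1.558): reflection off a higher-index medium gives a half-wave phase shift.
Net: one phase inversion between the two reflected rays.
For minimum reflection here: 2 n t = m λ.
The fifth-smallest nonzero thickness corresponds to m = 5: t = m λ / (2 n) = 5.00 × 571 / (2 × 1.0) = 1428 nm.

1428 nm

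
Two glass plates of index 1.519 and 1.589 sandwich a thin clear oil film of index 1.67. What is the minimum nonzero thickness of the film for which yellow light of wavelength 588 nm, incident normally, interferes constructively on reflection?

88.0 nm

Ray reflecting at the top interface goes from n = 1.519 toward n = 1.67: a half-wave phase shift.
Ray reflecting at the bottom interface goes from n = 1.67 toward n = 1.589: no phase shift.
The two reflections differ by half a wavelength.
With one net inversion, constructive interference in reflection requires 2 n t = (m + ½) λ.
Minimum at m = 0: t = λ / (4 n) = 588 / (4 × 1.67) = 88.0 nm.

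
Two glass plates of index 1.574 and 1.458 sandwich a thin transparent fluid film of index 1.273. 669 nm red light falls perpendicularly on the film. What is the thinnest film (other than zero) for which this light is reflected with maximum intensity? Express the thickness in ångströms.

1314 Å

Top surface (1.574 → 1.273): reflection off a lower-index medium gives no phase shift.
At the lower boundary (n = 1.273 to n = 1.458) the reflected ray undergoes a half-wave phase shift.
Net: one phase inversion between the two reflected rays.
So the condition for constructive reflection is 2 n t = (m + ½) λ.
Minimum at m = 0: t = λ / (4 n) = 669 / (4 × 1.273) = 131 nm.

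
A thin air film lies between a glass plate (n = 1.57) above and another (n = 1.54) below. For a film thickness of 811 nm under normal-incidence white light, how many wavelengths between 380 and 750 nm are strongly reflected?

2

Ray reflecting at the top interface goes from n = 1.57 toward n = 1.0: no phase shift.
At the lower boundary (n = 1.0 to n = 1.54) the reflected ray undergoes a half-wave phase shift.
Exactly one π shift → a net half-wave offset.
For strong reflection here: 2 n t = (m + ½) λ.
λ = 2 n t / (m + ½) = 1622 / (m + ½) nm.
m=1: 1081 nm (IR); m=2: 649 nm (visible); m=3: 463 nm (visible); m=4: 360 nm (UV).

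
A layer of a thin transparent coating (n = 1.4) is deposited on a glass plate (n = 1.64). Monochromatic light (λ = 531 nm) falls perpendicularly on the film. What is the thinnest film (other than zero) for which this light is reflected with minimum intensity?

Top surface (1.0 → 1.4): reflection off a higher-index medium gives a half-wave phase shift.
Bottom surface (1.4 → 1.64): reflection off a higher-index medium gives a half-wave phase shift.
Net: no relative phase inversion (both shifts match).
So the condition for destructive reflection is 2 n t = (m + ½) λ.
Minimum at m = 0: t = λ / (4 n) = 531 / (4 × 1.4) = 94.8 nm.

94.8 nm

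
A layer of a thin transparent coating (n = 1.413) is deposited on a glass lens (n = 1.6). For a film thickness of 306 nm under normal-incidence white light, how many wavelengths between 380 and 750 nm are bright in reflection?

1

At the upper boundary (n = 1.0 to n = 1.413) the reflected ray undergoes a half-wave phase shift.
Ray reflecting at the bottom interface goes from n = 1.413 toward n = 1.6: a half-wave phase shift.
The two reflections carry the same phase change, so no net offset.
For strong reflection here: 2 n t = m λ.
λ = 2 n t / m = 865 / m nm.
m=1: 865 nm (IR); m=2: 432 nm (visible); m=3: 288 nm (UV).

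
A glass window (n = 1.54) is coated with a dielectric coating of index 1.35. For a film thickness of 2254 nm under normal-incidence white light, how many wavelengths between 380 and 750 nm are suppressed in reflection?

8

Ray reflecting at the top interface goes from n = 1.0 toward n = 1.35: a half-wave phase shift.
Ray reflecting at the bottom interface goes from n = 1.35 toward n = 1.54: a half-wave phase shift.
Zero or two π shifts → no net half-wave offset.
With no net inversion, destructive interference in reflection requires 2 n t = (m + ½) λ.
λ = 2 n t / (m + ½) = 6086 / (m + ½) nm.
m=7: 811 nm (IR); m=8: 716 nm (visible); m=9: 641 nm (visible); m=10: 580 nm (visible); m=11: 529 nm (visible); m=12: 487 nm (visible); m=13: 451 nm (visible); m=14: 420 nm (visible); m=15: 393 nm (visible); m=16: 369 nm (UV).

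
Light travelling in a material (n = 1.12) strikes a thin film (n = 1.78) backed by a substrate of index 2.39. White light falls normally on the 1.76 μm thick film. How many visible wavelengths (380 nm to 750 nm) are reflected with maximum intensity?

Ray reflecting at the top interface goes from n = 1.12 toward n = 1.78: a half-wave phase shift.
Ray reflecting at the bottom interface goes from n = 1.78 toward n = 2.39: a half-wave phase shift.
The two reflections carry the same phase change, so no net offset.
So the condition for constructive reflection is 2 n t = m λ.
λ = 2 n t / m = 6266 / m nm.
m=8: 783 nm (IR); m=9: 696 nm (visible); m=10: 627 nm (visible); m=11: 570 nm (visible); m=12: 522 nm (visible); m=13: 482 nm (visible); m=14: 448 nm (visible); m=15: 418 nm (visible); m=16: 392 nm (visible); m=17: 369 nm (UV).

8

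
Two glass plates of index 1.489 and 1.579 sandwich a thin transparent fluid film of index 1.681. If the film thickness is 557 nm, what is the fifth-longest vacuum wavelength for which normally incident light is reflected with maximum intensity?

Ray reflecting at the top interface goes from n = 1.489 toward n = 1.681: a half-wave phase shift.
Bottom surface (1.681 → 1.579): reflection off a lower-index medium gives no phase shift.
Exactly one π shift → a net half-wave offset.
So the condition for constructive reflection is 2 n t = (m + ½) λ.
λ = 2 n t / (m + ½). The fifth-longest wavelength is m = 4: λ = 2 × 1.681 × 557 / 4.50 = 416 nm.

416 nm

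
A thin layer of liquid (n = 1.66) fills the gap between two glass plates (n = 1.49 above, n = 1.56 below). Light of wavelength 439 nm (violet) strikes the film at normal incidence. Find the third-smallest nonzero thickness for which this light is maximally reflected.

331 nm

Ray reflecting at the top interface goes from n = 1.49 toward n = 1.66: a half-wave phase shift.
At the lower boundary (n = 1.66 to n = 1.56) the reflected ray undergoes no phase shift.
Exactly one π shift → a net half-wave offset.
For maximum reflection here: 2 n t = (m + ½) λ.
The third-smallest nonzero thickness corresponds to m = 2: t = (m + ½) λ / (2 n) = 2.50 × 439 / (2 × 1.66) = 331 nm.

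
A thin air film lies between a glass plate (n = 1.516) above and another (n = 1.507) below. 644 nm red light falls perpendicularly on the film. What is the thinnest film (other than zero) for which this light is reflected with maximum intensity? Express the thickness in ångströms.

1610 Å

Top surface (1.516 → 1.0): reflection off a lower-index medium gives no phase shift.
Ray reflecting at the bottom interface goes from n = 1.0 toward n = 1.507: a half-wave phase shift.
The two reflections differ by half a wavelength.
For maximum reflection here: 2 n t = (m + ½) λ.
Minimum at m = 0: t = λ / (4 n) = 644 / (4 × 1.0) = 161 nm.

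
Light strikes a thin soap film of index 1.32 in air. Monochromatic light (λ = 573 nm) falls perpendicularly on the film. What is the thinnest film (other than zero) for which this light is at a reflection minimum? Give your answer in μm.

0.217 μm

At the upper boundary (n = 1.0 to n = 1.32) the reflected ray undergoes a half-wave phase shift.
Bottom surface (1.32 → 1.0): reflection off a lower-index medium gives no phase shift.
Net: one phase inversion between the two reflected rays.
With one net inversion, destructive interference in reflection requires 2 n t = m λ.
Minimum nonzero at m = 1: t = λ / (2 n) = 573 / (2 × 1.32) = 217 nm.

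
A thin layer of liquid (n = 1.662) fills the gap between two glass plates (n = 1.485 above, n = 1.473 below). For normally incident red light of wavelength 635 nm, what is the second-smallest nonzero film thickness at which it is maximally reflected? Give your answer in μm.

Ray reflecting at the top interface goes from n = 1.485 toward n = 1.662: a half-wave phase shift.
At the lower boundary (n = 1.662 to n = 1.473) the reflected ray undergoes no phase shift.
The two reflections differ by half a wavelength.
For bright reflection here: 2 n t = (m + ½) λ.
The second-smallest nonzero thickness corresponds to m = 1: t = (m + ½) λ / (2 n) = 1.50 × 635 / (2 × 1.662) = 287 nm.

0.287 μm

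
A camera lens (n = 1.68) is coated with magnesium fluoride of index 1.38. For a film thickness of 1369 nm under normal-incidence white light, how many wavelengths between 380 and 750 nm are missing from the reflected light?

Top surface (1.0 → 1.38): reflection off a higher-index medium gives a half-wave phase shift.
Bottom surface (1.38 → 1.68): reflection off a higher-index medium gives a half-wave phase shift.
The two reflections carry the same phase change, so no net offset.
For dark reflection here: 2 n t = (m + ½) λ.
λ = 2 n t / (m + ½) = 3778 / (m + ½) nm.
m=4: 840 nm (IR); m=5: 687 nm (visible); m=6: 581 nm (visible); m=7: 504 nm (visible); m=8: 445 nm (visible); m=9: 398 nm (visible); m=10: 360 nm (UV).

5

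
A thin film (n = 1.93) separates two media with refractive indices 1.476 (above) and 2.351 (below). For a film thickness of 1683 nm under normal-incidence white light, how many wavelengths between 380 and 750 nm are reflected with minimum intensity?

Ray reflecting at the top interface goes from n = 1.476 toward n = 1.93: a half-wave phase shift.
At the lower boundary (n = 1.93 to n = 2.351) the reflected ray undergoes a half-wave phase shift.
Zero or two π shifts → no net half-wave offset.
For dark reflection here: 2 n t = (m + ½) λ.
λ = 2 n t / (m + ½) = 6496 / (m + ½) nm.
m=8: 764 nm (IR); m=9: 684 nm (visible); m=10: 619 nm (visible); m=11: 565 nm (visible); m=12: 520 nm (visible); m=13: 481 nm (visible); m=14: 448 nm (visible); m=15: 419 nm (visible); m=16: 394 nm (visible); m=17: 371 nm (UV).

8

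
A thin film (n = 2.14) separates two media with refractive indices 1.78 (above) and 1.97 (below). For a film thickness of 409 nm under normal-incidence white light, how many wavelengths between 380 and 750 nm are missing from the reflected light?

2

Ray reflecting at the top interface goes from n = 1.78 toward n = 2.14: a half-wave phase shift.
Bottom surface (2.14 → 1.97): reflection off a lower-index medium gives no phase shift.
Net: one phase inversion between the two reflected rays.
So the condition for destructive reflection is 2 n t = m λ.
λ = 2 n t / m = 1751 / m nm.
m=2: 875 nm (IR); m=3: 584 nm (visible); m=4: 438 nm (visible); m=5: 350 nm (UV).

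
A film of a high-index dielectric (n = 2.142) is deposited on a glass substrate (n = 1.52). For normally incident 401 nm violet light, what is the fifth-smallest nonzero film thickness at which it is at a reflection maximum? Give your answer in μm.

Top surface (1.0 → 2.142): reflection off a higher-index medium gives a half-wave phase shift.
Ray reflecting at the bottom interface goes from n = 2.142 toward n = 1.52: no phase shift.
The two reflections differ by half a wavelength.
With one net inversion, constructive interference in reflection requires 2 n t = (m + ½) λ.
The fifth-smallest nonzero thickness corresponds to m = 4: t = (m + ½) λ / (2 n) = 4.50 × 401 / (2 × 2.142) = 421 nm.

0.421 μm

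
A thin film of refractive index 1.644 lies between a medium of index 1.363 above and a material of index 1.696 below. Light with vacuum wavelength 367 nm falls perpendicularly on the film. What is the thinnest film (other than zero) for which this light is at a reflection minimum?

55.8 nm

Top surface (1.363 → 1.644): reflection off a higher-index medium gives a half-wave phase shift.
At the lower boundary (n = 1.644 to n = 1.696) the reflected ray undergoes a half-wave phase shift.
The two reflections carry the same phase change, so no net offset.
For minimum reflection here: 2 n t = (m + ½) λ.
Minimum at m = 0: t = λ / (4 n) = 367 / (4 × 1.644) = 55.8 nm.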